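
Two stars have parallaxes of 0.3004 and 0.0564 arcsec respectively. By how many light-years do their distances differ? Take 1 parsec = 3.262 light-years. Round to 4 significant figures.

d_A = 1/0.3004″ = 3.3289 pc; d_B = 1/0.05640″ = 17.73 pc.
|d_B − d_A| = |17.73 − 3.3289| = 14.401 pc = 14.401 × 3.262 ly = 46.976 ly.

46.98 ly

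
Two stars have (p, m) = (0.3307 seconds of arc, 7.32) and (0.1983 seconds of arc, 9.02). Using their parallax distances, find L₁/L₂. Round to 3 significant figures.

L₁/L₂ = 1.72

d₁ = 1/p₁ = 1/0.3307″ = 3.0239 pc; d₂ = 1/p₂ = 1/0.1983″ = 5.0429 pc.
M₁ = m₁ − 5 log₁₀ d₁ + 5 = 7.32 − 2.4028 + 5 = 9.9172.
M₂ = 9.02 − 3.5134 + 5 = 10.5066.
L₁/L₂ = 10^(0.4(M₂ − M₁)) = 10^(0.4 × 0.5894) = 10^0.23576 = 1.7209.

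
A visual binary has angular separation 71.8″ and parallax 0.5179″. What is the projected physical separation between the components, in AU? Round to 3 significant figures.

d = 1/p = 1/0.5179″ = 1.9309 pc.
At distance d (pc), an angle of θ arcsec spans θ·d AU: s = 71.8 × 1.9309 = 138.64 AU.

139 AU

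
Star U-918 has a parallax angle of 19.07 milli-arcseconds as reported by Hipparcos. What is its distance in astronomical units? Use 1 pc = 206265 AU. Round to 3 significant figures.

p = 19.07 milli-arcseconds = 0.01907 arcsec.
d = 1/p = 1/0.01907 = 52.438 pc.
In AU: 52.438 × 206265 = 1.0816 × 10^7 AU.

1.08 × 10^7 AU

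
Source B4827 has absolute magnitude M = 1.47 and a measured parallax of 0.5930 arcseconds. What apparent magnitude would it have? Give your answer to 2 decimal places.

m = -2.40

d = 1/p = 1/0.5930″ = 1.6863 pc.
m − M = 5 log₁₀ d − 5 = 5 log₁₀(1.6863) − 5 = 1.1347 − 5 = -3.8653.
m = M + (m − M) = 1.47 + (-3.8653) = -2.40.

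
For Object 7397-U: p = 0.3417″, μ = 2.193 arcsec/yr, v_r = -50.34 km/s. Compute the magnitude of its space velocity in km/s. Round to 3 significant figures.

d = 1/p = 1/0.3417″ = 2.9265 pc.
v_t = 4.740 μ d = 4.740 × 2.193 × 2.9265 = 30.42 km/s.
v = √(v_r² + v_t²) = √((-50.34)² + 30.42²) = √3459.49 = 58.817 km/s.

58.8 km/s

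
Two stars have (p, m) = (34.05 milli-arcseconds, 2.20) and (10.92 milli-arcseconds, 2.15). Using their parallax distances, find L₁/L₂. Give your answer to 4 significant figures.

d₁ = 1/p₁ = 1/0.03405″ = 29.369 pc; d₂ = 1/p₂ = 1/0.01092″ = 91.575 pc.
M₁ = m₁ − 5 log₁₀ d₁ + 5 = 2.20 − 7.3394 + 5 = -0.1394.
M₂ = 2.15 − 9.8089 + 5 = -2.6589.
L₁/L₂ = 10^(0.4(M₂ − M₁)) = 10^(0.4 × (-2.5195)) = 10^(-1.00780) = 0.09822.

L₁/L₂ = 0.09822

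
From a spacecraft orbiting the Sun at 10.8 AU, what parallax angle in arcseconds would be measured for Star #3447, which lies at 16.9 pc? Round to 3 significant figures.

p (arcsec) = B (AU) / d (pc).
p = 10.8 / 16.9 = 0.63905 arcsec.

0.639 arcsec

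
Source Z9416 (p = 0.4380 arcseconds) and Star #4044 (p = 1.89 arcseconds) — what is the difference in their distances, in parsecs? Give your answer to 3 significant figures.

d_A = 1/0.4380″ = 2.2831 pc; d_B = 1/1.890″ = 0.5291 pc.
|d_B − d_A| = |0.5291 − 2.2831| = 1.754 pc.

1.75 pc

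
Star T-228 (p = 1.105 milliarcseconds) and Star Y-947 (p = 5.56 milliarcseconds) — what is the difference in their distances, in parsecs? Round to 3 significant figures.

725 pc

d_A = 1/0.001105″ = 904.98 pc; d_B = 1/0.005560″ = 179.86 pc.
|d_B − d_A| = |179.86 − 904.98| = 725.12 pc.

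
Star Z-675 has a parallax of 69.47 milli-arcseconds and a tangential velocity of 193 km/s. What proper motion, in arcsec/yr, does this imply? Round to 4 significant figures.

d = 1/p = 1/0.06947″ = 14.395 pc.
μ = v_t / (4.74 d) = 193 / (4.74 × 14.395) = 193 / 68.232 = 2.8286 ″/yr.

2.829 arcsec/yr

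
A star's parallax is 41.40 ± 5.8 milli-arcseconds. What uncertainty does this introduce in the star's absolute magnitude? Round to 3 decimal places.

M = m − 5 log₁₀ d + 5 = m + 5 log₁₀ p + 5, so ∂M/∂p = 5/(p ln 10).
σ_M = (5/ln 10) · (σ_p/p) = 2.1715 × 5.8/41.40 = 2.1715 × 0.1401 = 0.30423.

σ_M = 0.304 mag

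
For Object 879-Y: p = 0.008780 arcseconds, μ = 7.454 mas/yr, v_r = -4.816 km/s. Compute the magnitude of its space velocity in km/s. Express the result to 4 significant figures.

d = 1/p = 1/0.008780″ = 113.9 pc.
μ = 7.454 mas/yr = 0.007454 ″/yr.
v_t = 4.740 μ d = 4.740 × 0.007454 × 113.9 = 4.0243 km/s.
v = √(v_r² + v_t²) = √((-4.816)² + 4.0243²) = √39.3888 = 6.276 km/s.

6.276 km/s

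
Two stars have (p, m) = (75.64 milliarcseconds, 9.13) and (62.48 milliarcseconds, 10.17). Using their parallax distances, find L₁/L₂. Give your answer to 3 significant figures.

d₁ = 1/p₁ = 1/0.07564″ = 13.221 pc; d₂ = 1/p₂ = 1/0.06248″ = 16.005 pc.
M₁ = m₁ − 5 log₁₀ d₁ + 5 = 9.13 − 5.6063 + 5 = 8.5237.
M₂ = 10.17 − 6.0213 + 5 = 9.1487.
L₁/L₂ = 10^(0.4(M₂ − M₁)) = 10^(0.4 × 0.6250) = 10^0.25000 = 1.7783.

L₁/L₂ = 1.78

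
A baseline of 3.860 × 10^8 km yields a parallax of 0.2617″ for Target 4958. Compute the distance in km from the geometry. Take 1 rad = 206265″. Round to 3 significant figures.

θ = 0.2617″ = 0.2617/206265 = 1.2688 × 10^-6 rad.
d = B/θ = (3.860 × 10^8) / (1.2688 × 10^-6) = 3.0422 × 10^14 km.

3.04 × 10^14 km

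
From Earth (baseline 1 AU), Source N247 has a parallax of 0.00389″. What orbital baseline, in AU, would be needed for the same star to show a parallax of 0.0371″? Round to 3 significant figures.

9.54 AU

Parallax scales linearly with baseline: p ∝ B, so B = p_target / p_Earth × 1 AU.
B = 0.0371 / 0.00389 = 9.5373 AU.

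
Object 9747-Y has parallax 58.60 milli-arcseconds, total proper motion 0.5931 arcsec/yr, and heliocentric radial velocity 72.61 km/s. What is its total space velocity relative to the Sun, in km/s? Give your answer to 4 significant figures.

87.03 km/s

d = 1/p = 1/0.05860″ = 17.065 pc.
v_t = 4.740 μ d = 4.740 × 0.5931 × 17.065 = 47.975 km/s.
v = √(v_r² + v_t²) = √(72.61² + 47.975²) = √7573.81 = 87.028 km/s.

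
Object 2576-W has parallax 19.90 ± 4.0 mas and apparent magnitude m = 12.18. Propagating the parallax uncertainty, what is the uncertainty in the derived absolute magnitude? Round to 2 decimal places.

M = m − 5 log₁₀ d + 5 = m + 5 log₁₀ p + 5, so ∂M/∂p = 5/(p ln 10).
σ_M = (5/ln 10) · (σ_p/p) = 2.1715 × 4.0/19.90 = 2.1715 × 0.20101 = 0.43649.

σ_M = 0.44 mag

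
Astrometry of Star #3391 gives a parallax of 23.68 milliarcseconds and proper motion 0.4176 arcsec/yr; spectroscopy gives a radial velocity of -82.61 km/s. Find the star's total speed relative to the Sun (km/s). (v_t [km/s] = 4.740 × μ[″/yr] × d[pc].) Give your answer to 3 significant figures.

118 km/s

d = 1/p = 1/0.02368″ = 42.23 pc.
v_t = 4.740 μ d = 4.740 × 0.4176 × 42.23 = 83.591 km/s.
v = √(v_r² + v_t²) = √((-82.61)² + 83.591²) = √13811.9 = 117.52 km/s.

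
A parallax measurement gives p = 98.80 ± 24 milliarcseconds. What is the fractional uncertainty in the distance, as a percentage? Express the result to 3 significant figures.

For d = 1/p, |σ_d/d| = |σ_p/p|.
σ_p/p = 24 / 98.80 = 0.24291 = 24.291%.

24.3%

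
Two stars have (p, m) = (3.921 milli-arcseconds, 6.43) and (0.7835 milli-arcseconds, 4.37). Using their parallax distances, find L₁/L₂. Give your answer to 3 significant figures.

L₁/L₂ = 0.00599

d₁ = 1/p₁ = 1/0.003921″ = 255.04 pc; d₂ = 1/p₂ = 1/0.0007835″ = 1276.3 pc.
M₁ = m₁ − 5 log₁₀ d₁ + 5 = 6.43 − 12.0330 + 5 = -0.6030.
M₂ = 4.37 − 15.5298 + 5 = -6.1598.
L₁/L₂ = 10^(0.4(M₂ − M₁)) = 10^(0.4 × (-5.5568)) = 10^(-2.22272) = 0.005988.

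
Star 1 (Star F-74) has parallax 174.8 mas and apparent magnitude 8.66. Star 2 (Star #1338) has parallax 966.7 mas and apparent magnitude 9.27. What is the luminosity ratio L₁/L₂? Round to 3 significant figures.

d₁ = 1/p₁ = 1/0.1748″ = 5.7208 pc; d₂ = 1/p₂ = 1/0.9667″ = 1.0344 pc.
M₁ = m₁ − 5 log₁₀ d₁ + 5 = 8.66 − 3.7873 + 5 = 9.8727.
M₂ = 9.27 − 0.0734 + 5 = 14.1966.
L₁/L₂ = 10^(0.4(M₂ − M₁)) = 10^(0.4 × 4.3239) = 10^1.72956 = 53.649.

L₁/L₂ = 53.6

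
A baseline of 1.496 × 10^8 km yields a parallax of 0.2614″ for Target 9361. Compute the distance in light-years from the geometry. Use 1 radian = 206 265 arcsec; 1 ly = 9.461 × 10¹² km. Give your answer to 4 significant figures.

θ = 0.2614″ = 0.2614/206265 = 1.2673 × 10^-6 rad.
d = B/θ = (1.496 × 10^8) / (1.2673 × 10^-6) = 1.1805 × 10^14 km = (1.1805 × 10^14) / (9.461 × 10^12) ly = 12.478 ly.

12.48 ly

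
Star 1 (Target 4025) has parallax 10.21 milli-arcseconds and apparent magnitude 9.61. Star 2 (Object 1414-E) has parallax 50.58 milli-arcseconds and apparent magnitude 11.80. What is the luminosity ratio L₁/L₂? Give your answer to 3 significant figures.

d₁ = 1/p₁ = 1/0.01021″ = 97.943 pc; d₂ = 1/p₂ = 1/0.05058″ = 19.771 pc.
M₁ = m₁ − 5 log₁₀ d₁ + 5 = 9.61 − 9.9549 + 5 = 4.6551.
M₂ = 11.80 − 6.4801 + 5 = 10.3199.
L₁/L₂ = 10^(0.4(M₂ − M₁)) = 10^(0.4 × 5.6648) = 10^2.26592 = 184.47.

L₁/L₂ = 184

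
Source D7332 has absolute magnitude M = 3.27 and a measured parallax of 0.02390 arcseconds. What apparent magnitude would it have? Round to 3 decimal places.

m = 6.378

d = 1/p = 1/0.02390″ = 41.841 pc.
m − M = 5 log₁₀ d − 5 = 5 log₁₀(41.841) − 5 = 8.1080 − 5 = 3.1080.
m = M + (m − M) = 3.27 + 3.1080 = 6.378.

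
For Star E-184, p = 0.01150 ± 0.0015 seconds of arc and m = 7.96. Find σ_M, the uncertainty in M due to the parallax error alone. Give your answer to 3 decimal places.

σ_M = 0.283 mag

M = m − 5 log₁₀ d + 5 = m + 5 log₁₀ p + 5, so ∂M/∂p = 5/(p ln 10).
σ_M = (5/ln 10) · (σ_p/p) = 2.1715 × 0.0015/0.01150 = 2.1715 × 0.13043 = 0.28323.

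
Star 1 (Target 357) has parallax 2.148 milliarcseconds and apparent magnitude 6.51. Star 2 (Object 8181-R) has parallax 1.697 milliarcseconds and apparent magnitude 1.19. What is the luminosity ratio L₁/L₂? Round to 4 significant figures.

L₁/L₂ = 0.004648

d₁ = 1/p₁ = 1/0.002148″ = 465.55 pc; d₂ = 1/p₂ = 1/0.001697″ = 589.28 pc.
M₁ = m₁ − 5 log₁₀ d₁ + 5 = 6.51 − 13.3398 + 5 = -1.8298.
M₂ = 1.19 − 13.8516 + 5 = -7.6616.
L₁/L₂ = 10^(0.4(M₂ − M₁)) = 10^(0.4 × (-5.8318)) = 10^(-2.33272) = 0.0046481.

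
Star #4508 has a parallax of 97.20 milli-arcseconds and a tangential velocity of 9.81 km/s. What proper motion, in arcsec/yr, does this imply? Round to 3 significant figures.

d = 1/p = 1/0.09720″ = 10.288 pc.
μ = v_t / (4.74 d) = 9.81 / (4.74 × 10.288) = 9.81 / 48.765 = 0.20117 ″/yr.

0.201 arcsec/yr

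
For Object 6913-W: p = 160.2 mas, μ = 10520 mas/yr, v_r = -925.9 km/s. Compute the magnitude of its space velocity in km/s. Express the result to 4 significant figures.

d = 1/p = 1/0.1602″ = 6.2422 pc.
μ = 10520 mas/yr = 10.52 ″/yr.
v_t = 4.740 μ d = 4.740 × 10.52 × 6.2422 = 311.27 km/s.
v = √(v_r² + v_t²) = √((-925.9)² + 311.27²) = √954180 = 976.82 km/s.

976.8 km/s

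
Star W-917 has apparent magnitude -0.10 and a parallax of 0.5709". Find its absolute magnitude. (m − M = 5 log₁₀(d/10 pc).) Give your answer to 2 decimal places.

d = 1/p = 1/0.5709″ = 1.7516 pc.
m − M = 5 log₁₀(1.7516) − 5 = 1.2172 − 5 = -3.7828.
M = m − (m − M) = -0.10 − (-3.7828) = 3.68.

M = 3.68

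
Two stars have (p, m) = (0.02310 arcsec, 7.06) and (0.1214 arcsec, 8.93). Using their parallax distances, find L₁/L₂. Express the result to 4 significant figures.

d₁ = 1/p₁ = 1/0.02310″ = 43.29 pc; d₂ = 1/p₂ = 1/0.1214″ = 8.2372 pc.
M₁ = m₁ − 5 log₁₀ d₁ + 5 = 7.06 − 8.1819 + 5 = 3.8781.
M₂ = 8.93 − 4.5789 + 5 = 9.3511.
L₁/L₂ = 10^(0.4(M₂ − M₁)) = 10^(0.4 × 5.4730) = 10^2.18920 = 154.6.

L₁/L₂ = 154.6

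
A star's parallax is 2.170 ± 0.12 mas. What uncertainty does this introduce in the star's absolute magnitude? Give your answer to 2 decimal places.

σ_M = 0.12 mag

M = m − 5 log₁₀ d + 5 = m + 5 log₁₀ p + 5, so ∂M/∂p = 5/(p ln 10).
σ_M = (5/ln 10) · (σ_p/p) = 2.1715 × 0.12/2.170 = 2.1715 × 0.0553 = 0.12008.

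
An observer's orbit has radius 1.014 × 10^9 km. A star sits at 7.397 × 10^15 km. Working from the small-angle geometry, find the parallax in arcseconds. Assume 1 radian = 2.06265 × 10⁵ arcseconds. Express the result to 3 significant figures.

θ ≈ B/d = (1.014 × 10^9) / (7.397 × 10^15) = 1.3708 × 10^-7 rad.
In arcseconds: 1.3708 × 10^-7 × 206265 = 0.028275″.

0.0283 arcsec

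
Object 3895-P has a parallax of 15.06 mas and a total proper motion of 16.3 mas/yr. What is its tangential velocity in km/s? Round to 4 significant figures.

d = 1/p = 1/0.01506″ = 66.401 pc.
μ = 16.3 mas/yr = 0.0163 ″/yr.
v_t = 4.74 × μ × d = 4.74 × 0.0163 × 66.401 = 5.1303 km/s.

5.130 km/s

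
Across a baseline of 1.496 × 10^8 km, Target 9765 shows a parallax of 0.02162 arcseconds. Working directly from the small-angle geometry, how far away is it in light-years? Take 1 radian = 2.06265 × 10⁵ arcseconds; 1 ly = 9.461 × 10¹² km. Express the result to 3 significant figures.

θ = 0.02162″ = 0.02162/206265 = 1.0482 × 10^-7 rad.
d = B/θ = (1.496 × 10^8) / (1.0482 × 10^-7) = 1.4272 × 10^15 km = (1.4272 × 10^15) / (9.461 × 10^12) ly = 150.85 ly.

151 ly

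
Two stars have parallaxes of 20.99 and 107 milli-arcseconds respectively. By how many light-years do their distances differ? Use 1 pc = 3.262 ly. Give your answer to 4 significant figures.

124.9 ly

d_A = 1/0.02099″ = 47.642 pc; d_B = 1/0.1070″ = 9.3458 pc.
|d_B − d_A| = |9.3458 − 47.642| = 38.296 pc = 38.296 × 3.262 ly = 124.92 ly.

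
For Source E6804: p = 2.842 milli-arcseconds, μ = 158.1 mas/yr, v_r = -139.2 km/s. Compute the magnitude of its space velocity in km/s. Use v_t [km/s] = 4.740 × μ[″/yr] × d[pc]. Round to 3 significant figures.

d = 1/p = 1/0.002842″ = 351.86 pc.
μ = 158.1 mas/yr = 0.1581 ″/yr.
v_t = 4.740 μ d = 4.740 × 0.1581 × 351.86 = 263.68 km/s.
v = √(v_r² + v_t²) = √((-139.2)² + 263.68²) = √88903.8 = 298.17 km/s.

298 km/s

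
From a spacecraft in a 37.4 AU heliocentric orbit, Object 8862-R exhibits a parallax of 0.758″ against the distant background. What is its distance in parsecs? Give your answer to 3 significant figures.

49.3 pc

With baseline B (in AU) and parallax p (in arcsec), d = B/p parsecs.
d = 37.4 / 0.758 = 49.34 pc.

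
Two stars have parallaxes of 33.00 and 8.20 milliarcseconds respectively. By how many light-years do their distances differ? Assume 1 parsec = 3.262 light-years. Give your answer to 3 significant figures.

d_A = 1/0.03300″ = 30.303 pc; d_B = 1/0.008200″ = 121.95 pc.
|d_B − d_A| = |121.95 − 30.303| = 91.647 pc = 91.647 × 3.262 ly = 298.95 ly.

299 ly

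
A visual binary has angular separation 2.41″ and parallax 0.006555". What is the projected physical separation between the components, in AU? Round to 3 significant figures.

d = 1/p = 1/0.006555″ = 152.56 pc.
At distance d (pc), an angle of θ arcsec spans θ·d AU: s = 2.41 × 152.56 = 367.67 AU.

368 AU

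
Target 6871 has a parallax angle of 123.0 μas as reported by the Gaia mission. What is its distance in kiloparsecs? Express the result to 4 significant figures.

p = 123.0 μas = 0.0001230 arcsec.
d = 1/p = 1/0.0001230 = 8130.1 pc.
= 8.1301 kpc.

8.130 kpc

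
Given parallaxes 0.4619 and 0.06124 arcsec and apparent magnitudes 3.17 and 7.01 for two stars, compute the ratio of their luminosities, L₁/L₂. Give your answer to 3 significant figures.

d₁ = 1/p₁ = 1/0.4619″ = 2.165 pc; d₂ = 1/p₂ = 1/0.06124″ = 16.329 pc.
M₁ = m₁ − 5 log₁₀ d₁ + 5 = 3.17 − 1.6773 + 5 = 6.4927.
M₂ = 7.01 − 6.0648 + 5 = 5.9452.
L₁/L₂ = 10^(0.4(M₂ − M₁)) = 10^(0.4 × (-0.5475)) = 10^(-0.21900) = 0.60395.

L₁/L₂ = 0.604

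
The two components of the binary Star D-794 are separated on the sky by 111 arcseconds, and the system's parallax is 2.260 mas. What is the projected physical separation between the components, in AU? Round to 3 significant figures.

d = 1/p = 1/0.002260″ = 442.48 pc.
At distance d (pc), an angle of θ arcsec spans θ·d AU: s = 111 × 442.48 = 49115 AU.

49100 AU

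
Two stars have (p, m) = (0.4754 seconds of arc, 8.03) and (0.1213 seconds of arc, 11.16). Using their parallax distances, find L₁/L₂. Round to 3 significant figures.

L₁/L₂ = 1.16

d₁ = 1/p₁ = 1/0.4754″ = 2.1035 pc; d₂ = 1/p₂ = 1/0.1213″ = 8.244 pc.
M₁ = m₁ − 5 log₁₀ d₁ + 5 = 8.03 − 1.6147 + 5 = 11.4153.
M₂ = 11.16 − 4.5807 + 5 = 11.5793.
L₁/L₂ = 10^(0.4(M₂ − M₁)) = 10^(0.4 × 0.1640) = 10^0.06560 = 1.1631.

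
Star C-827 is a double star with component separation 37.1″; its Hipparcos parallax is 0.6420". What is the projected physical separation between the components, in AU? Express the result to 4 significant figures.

57.79 AU

d = 1/p = 1/0.6420″ = 1.5576 pc.
At distance d (pc), an angle of θ arcsec spans θ·d AU: s = 37.1 × 1.5576 = 57.787 AU.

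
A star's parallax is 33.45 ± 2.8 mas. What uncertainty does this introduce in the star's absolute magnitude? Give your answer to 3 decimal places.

M = m − 5 log₁₀ d + 5 = m + 5 log₁₀ p + 5, so ∂M/∂p = 5/(p ln 10).
σ_M = (5/ln 10) · (σ_p/p) = 2.1715 × 2.8/33.45 = 2.1715 × 0.083707 = 0.18177.

σ_M = 0.182 mag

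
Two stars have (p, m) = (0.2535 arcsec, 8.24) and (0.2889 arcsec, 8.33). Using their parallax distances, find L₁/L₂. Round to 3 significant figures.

L₁/L₂ = 1.41

d₁ = 1/p₁ = 1/0.2535″ = 3.9448 pc; d₂ = 1/p₂ = 1/0.2889″ = 3.4614 pc.
M₁ = m₁ − 5 log₁₀ d₁ + 5 = 8.24 − 2.9801 + 5 = 10.2599.
M₂ = 8.33 − 2.6963 + 5 = 10.6337.
L₁/L₂ = 10^(0.4(M₂ − M₁)) = 10^(0.4 × 0.3738) = 10^0.14952 = 1.411.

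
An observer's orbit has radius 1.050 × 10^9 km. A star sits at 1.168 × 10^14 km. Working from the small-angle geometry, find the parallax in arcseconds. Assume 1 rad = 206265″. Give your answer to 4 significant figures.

1.854 arcsec

θ ≈ B/d = (1.050 × 10^9) / (1.168 × 10^14) = 8.9897 × 10^-6 rad.
In arcseconds: 8.9897 × 10^-6 × 206265 = 1.8543″.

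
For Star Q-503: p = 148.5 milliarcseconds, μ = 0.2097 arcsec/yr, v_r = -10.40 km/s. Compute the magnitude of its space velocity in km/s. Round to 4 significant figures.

12.37 km/s

d = 1/p = 1/0.1485″ = 6.734 pc.
v_t = 4.740 μ d = 4.740 × 0.2097 × 6.734 = 6.6934 km/s.
v = √(v_r² + v_t²) = √((-10.40)² + 6.6934²) = √152.962 = 12.368 km/s.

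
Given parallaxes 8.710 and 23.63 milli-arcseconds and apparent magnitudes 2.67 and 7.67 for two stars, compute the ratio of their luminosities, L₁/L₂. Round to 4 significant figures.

d₁ = 1/p₁ = 1/0.008710″ = 114.81 pc; d₂ = 1/p₂ = 1/0.02363″ = 42.319 pc.
M₁ = m₁ − 5 log₁₀ d₁ + 5 = 2.67 − 10.2999 + 5 = -2.6299.
M₂ = 7.67 − 8.1327 + 5 = 4.5373.
L₁/L₂ = 10^(0.4(M₂ − M₁)) = 10^(0.4 × 7.1672) = 10^2.86688 = 736.

L₁/L₂ = 736.0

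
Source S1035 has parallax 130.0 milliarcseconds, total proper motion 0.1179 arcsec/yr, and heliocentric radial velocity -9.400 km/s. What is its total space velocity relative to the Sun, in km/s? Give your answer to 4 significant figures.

d = 1/p = 1/0.1300″ = 7.6923 pc.
v_t = 4.740 μ d = 4.740 × 0.1179 × 7.6923 = 4.2988 km/s.
v = √(v_r² + v_t²) = √((-9.400)² + 4.2988²) = √106.84 = 10.336 km/s.

10.34 km/s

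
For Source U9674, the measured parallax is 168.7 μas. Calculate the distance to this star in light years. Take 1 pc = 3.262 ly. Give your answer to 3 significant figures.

19300 light years

p = 168.7 μas = 0.0001687 arcsec.
d = 1/p = 1/0.0001687 = 5927.7 pc.
In light-years: 5927.7 × 3.262 = 19336 ly.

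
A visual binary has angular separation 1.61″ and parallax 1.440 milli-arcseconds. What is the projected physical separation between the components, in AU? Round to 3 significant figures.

d = 1/p = 1/0.001440″ = 694.44 pc.
At distance d (pc), an angle of θ arcsec spans θ·d AU: s = 1.61 × 694.44 = 1118 AU.

1120 AU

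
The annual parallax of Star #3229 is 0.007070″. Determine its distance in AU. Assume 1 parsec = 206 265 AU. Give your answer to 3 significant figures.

2.92 × 10^7 AU

d = 1/p = 1/0.007070 = 141.44 pc.
In AU: 141.44 × 206265 = 2.9174 × 10^7 AU.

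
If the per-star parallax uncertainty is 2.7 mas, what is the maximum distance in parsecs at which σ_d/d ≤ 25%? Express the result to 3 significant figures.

σ_d/d = σ_p/p, so the condition is σ_p/p ≤ 0.25, i.e. p ≥ σ_p/0.25.
p_min = 2.7/0.25 = 10.8 mas = 0.0108 arcsec.
d_max = 1/p_min = 1/0.0108 = 92.593 pc.

92.6 pc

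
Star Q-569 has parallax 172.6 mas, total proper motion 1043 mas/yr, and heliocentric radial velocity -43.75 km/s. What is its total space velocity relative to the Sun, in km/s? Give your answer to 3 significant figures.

d = 1/p = 1/0.1726″ = 5.7937 pc.
μ = 1043 mas/yr = 1.043 ″/yr.
v_t = 4.740 μ d = 4.740 × 1.043 × 5.7937 = 28.643 km/s.
v = √(v_r² + v_t²) = √((-43.75)² + 28.643²) = √2734.48 = 52.292 km/s.

52.3 km/s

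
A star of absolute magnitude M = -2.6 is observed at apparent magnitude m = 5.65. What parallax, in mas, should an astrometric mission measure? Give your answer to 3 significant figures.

2.24 mas

m − M = 5.65 − (-2.6) = 8.25.
d = 10^((m−M)/5 + 1) = 10^2.650 = 446.68 pc.
p = 1/d = 1/446.68 = 0.0022387 arcsec = 2.2387 mas.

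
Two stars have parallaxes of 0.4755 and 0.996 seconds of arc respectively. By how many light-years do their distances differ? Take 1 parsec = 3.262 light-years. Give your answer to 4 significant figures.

3.585 ly

d_A = 1/0.4755″ = 2.103 pc; d_B = 1/0.9960″ = 1.004 pc.
|d_B − d_A| = |1.004 − 2.103| = 1.099 pc = 1.099 × 3.262 ly = 3.5849 ly.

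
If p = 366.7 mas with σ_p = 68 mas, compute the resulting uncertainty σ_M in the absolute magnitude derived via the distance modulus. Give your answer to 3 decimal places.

M = m − 5 log₁₀ d + 5 = m + 5 log₁₀ p + 5, so ∂M/∂p = 5/(p ln 10).
σ_M = (5/ln 10) · (σ_p/p) = 2.1715 × 68/366.7 = 2.1715 × 0.18544 = 0.40268.

σ_M = 0.403 mag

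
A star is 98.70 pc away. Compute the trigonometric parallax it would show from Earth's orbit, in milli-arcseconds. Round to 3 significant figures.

p = 1/d = 1/98.7 = 0.010132 arcsec.
= 0.010132 × 1000 = 10.132 mas.

10.1 mas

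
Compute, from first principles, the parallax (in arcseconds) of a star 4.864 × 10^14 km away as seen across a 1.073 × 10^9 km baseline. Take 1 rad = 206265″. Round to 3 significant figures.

0.455 arcsec

θ ≈ B/d = (1.073 × 10^9) / (4.864 × 10^14) = 2.2060 × 10^-6 rad.
In arcseconds: 2.2060 × 10^-6 × 206265 = 0.45502″.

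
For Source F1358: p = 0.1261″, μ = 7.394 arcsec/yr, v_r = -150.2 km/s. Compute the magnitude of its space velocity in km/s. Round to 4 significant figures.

d = 1/p = 1/0.1261″ = 7.9302 pc.
v_t = 4.740 μ d = 4.740 × 7.394 × 7.9302 = 277.93 km/s.
v = √(v_r² + v_t²) = √((-150.2)² + 277.93²) = √99805.1 = 315.92 km/s.

315.9 km/s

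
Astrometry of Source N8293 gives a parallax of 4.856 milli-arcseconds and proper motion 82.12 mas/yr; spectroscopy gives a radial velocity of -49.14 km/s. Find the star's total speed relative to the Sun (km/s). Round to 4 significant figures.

d = 1/p = 1/0.004856″ = 205.93 pc.
μ = 82.12 mas/yr = 0.08212 ″/yr.
v_t = 4.740 μ d = 4.740 × 0.08212 × 205.93 = 80.158 km/s.
v = √(v_r² + v_t²) = √((-49.14)² + 80.158²) = √8840.04 = 94.021 km/s.

94.02 km/s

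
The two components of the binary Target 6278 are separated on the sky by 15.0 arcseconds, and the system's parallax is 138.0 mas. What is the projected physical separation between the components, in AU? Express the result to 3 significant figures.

d = 1/p = 1/0.1380″ = 7.2464 pc.
At distance d (pc), an angle of θ arcsec spans θ·d AU: s = 15.0 × 7.2464 = 108.7 AU.

109 AU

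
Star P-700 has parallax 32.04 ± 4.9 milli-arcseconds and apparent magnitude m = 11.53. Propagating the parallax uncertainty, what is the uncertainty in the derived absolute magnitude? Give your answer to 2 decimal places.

M = m − 5 log₁₀ d + 5 = m + 5 log₁₀ p + 5, so ∂M/∂p = 5/(p ln 10).
σ_M = (5/ln 10) · (σ_p/p) = 2.1715 × 4.9/32.04 = 2.1715 × 0.15293 = 0.33209.

σ_M = 0.33 mag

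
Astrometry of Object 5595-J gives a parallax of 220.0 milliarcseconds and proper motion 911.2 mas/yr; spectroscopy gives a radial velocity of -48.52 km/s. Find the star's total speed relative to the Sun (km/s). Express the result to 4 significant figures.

d = 1/p = 1/0.2200″ = 4.5455 pc.
μ = 911.2 mas/yr = 0.9112 ″/yr.
v_t = 4.740 μ d = 4.740 × 0.9112 × 4.5455 = 19.632 km/s.
v = √(v_r² + v_t²) = √((-48.52)² + 19.632²) = √2739.61 = 52.341 km/s.

52.34 km/s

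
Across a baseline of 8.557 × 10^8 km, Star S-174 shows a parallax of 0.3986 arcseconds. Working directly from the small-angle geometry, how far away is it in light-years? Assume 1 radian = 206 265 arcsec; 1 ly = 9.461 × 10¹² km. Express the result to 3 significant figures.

θ = 0.3986″ = 0.3986/206265 = 1.9325 × 10^-6 rad.
d = B/θ = (8.557 × 10^8) / (1.9325 × 10^-6) = 4.4279 × 10^14 km = (4.4279 × 10^14) / (9.461 × 10^12) ly = 46.802 ly.

46.8 ly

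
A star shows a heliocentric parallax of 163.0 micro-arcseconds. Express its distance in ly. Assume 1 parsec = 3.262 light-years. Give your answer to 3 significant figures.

p = 163.0 micro-arcseconds = 0.0001630 arcsec.
d = 1/p = 1/0.0001630 = 6135 pc.
In light-years: 6135 × 3.262 = 20012 ly.

20000 ly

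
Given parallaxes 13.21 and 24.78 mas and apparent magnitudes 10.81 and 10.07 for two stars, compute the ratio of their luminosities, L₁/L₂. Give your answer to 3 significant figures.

d₁ = 1/p₁ = 1/0.01321″ = 75.7 pc; d₂ = 1/p₂ = 1/0.02478″ = 40.355 pc.
M₁ = m₁ − 5 log₁₀ d₁ + 5 = 10.81 − 9.3955 + 5 = 6.4145.
M₂ = 10.07 − 8.0295 + 5 = 7.0405.
L₁/L₂ = 10^(0.4(M₂ − M₁)) = 10^(0.4 × 0.6260) = 10^0.25040 = 1.7799.

L₁/L₂ = 1.78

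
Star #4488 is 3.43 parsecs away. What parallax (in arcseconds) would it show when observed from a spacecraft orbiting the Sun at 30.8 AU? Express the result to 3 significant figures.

8.98 arcsec

p (arcsec) = B (AU) / d (pc).
p = 30.8 / 3.43 = 8.9796 arcsec.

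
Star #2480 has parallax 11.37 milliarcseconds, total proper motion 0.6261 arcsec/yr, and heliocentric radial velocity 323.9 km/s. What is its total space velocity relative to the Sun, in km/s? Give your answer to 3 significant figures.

d = 1/p = 1/0.01137″ = 87.951 pc.
v_t = 4.740 μ d = 4.740 × 0.6261 × 87.951 = 261.01 km/s.
v = √(v_r² + v_t²) = √(323.9² + 261.01²) = √173037 = 415.98 km/s.

416 km/s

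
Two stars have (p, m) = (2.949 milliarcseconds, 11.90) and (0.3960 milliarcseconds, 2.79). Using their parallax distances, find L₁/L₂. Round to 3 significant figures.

L₁/L₂ = 4.09 × 10^-6

d₁ = 1/p₁ = 1/0.002949″ = 339.1 pc; d₂ = 1/p₂ = 1/0.0003960″ = 2525.3 pc.
M₁ = m₁ − 5 log₁₀ d₁ + 5 = 11.90 − 12.6516 + 5 = 4.2484.
M₂ = 2.79 − 17.0116 + 5 = -9.2216.
L₁/L₂ = 10^(0.4(M₂ − M₁)) = 10^(0.4 × (-13.4700)) = 10^(-5.38800) = 0.0000040926.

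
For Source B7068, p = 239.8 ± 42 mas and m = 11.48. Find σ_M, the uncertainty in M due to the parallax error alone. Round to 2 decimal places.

σ_M = 0.38 mag

M = m − 5 log₁₀ d + 5 = m + 5 log₁₀ p + 5, so ∂M/∂p = 5/(p ln 10).
σ_M = (5/ln 10) · (σ_p/p) = 2.1715 × 42/239.8 = 2.1715 × 0.17515 = 0.38034.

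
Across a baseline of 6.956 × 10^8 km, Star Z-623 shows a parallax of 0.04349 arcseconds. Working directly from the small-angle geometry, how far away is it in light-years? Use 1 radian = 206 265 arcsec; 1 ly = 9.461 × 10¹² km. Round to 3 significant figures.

θ = 0.04349″ = 0.04349/206265 = 2.1085 × 10^-7 rad.
d = B/θ = (6.956 × 10^8) / (2.1085 × 10^-7) = 3.2990 × 10^15 km = (3.2990 × 10^15) / (9.461 × 10^12) ly = 348.69 ly.

349 ly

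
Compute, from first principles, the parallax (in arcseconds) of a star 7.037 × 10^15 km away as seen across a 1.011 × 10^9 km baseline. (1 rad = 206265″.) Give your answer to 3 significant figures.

0.0296 arcsec

θ ≈ B/d = (1.011 × 10^9) / (7.037 × 10^15) = 1.4367 × 10^-7 rad.
In arcseconds: 1.4367 × 10^-7 × 206265 = 0.029634″.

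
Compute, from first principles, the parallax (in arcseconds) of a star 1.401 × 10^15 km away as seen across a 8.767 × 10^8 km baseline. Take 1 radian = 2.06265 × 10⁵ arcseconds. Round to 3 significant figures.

θ ≈ B/d = (8.767 × 10^8) / (1.401 × 10^15) = 6.2577 × 10^-7 rad.
In arcseconds: 6.2577 × 10^-7 × 206265 = 0.12907″.

0.129 arcsec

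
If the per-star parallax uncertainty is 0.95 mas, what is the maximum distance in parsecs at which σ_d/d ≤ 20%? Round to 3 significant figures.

211 pc

σ_d/d = σ_p/p, so the condition is σ_p/p ≤ 0.20, i.e. p ≥ σ_p/0.20.
p_min = 0.95/0.20 = 4.75 mas = 0.00475 arcsec.
d_max = 1/p_min = 1/0.00475 = 210.53 pc.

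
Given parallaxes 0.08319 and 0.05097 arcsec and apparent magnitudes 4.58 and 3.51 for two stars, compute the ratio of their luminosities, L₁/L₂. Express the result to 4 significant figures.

d₁ = 1/p₁ = 1/0.08319″ = 12.021 pc; d₂ = 1/p₂ = 1/0.05097″ = 19.619 pc.
M₁ = m₁ − 5 log₁₀ d₁ + 5 = 4.58 − 5.3997 + 5 = 4.1803.
M₂ = 3.51 − 6.4634 + 5 = 2.0466.
L₁/L₂ = 10^(0.4(M₂ − M₁)) = 10^(0.4 × (-2.1337)) = 10^(-0.85348) = 0.14013.

L₁/L₂ = 0.1401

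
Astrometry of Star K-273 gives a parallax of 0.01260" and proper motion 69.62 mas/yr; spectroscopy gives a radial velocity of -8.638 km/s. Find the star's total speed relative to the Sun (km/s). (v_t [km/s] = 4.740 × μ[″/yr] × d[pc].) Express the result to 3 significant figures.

27.6 km/s

d = 1/p = 1/0.01260″ = 79.365 pc.
μ = 69.62 mas/yr = 0.06962 ″/yr.
v_t = 4.740 μ d = 4.740 × 0.06962 × 79.365 = 26.19 km/s.
v = √(v_r² + v_t²) = √((-8.638)² + 26.19²) = √760.531 = 27.578 km/s.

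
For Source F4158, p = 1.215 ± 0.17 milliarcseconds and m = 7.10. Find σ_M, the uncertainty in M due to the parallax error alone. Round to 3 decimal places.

M = m − 5 log₁₀ d + 5 = m + 5 log₁₀ p + 5, so ∂M/∂p = 5/(p ln 10).
σ_M = (5/ln 10) · (σ_p/p) = 2.1715 × 0.17/1.215 = 2.1715 × 0.13992 = 0.30384.

σ_M = 0.304 mag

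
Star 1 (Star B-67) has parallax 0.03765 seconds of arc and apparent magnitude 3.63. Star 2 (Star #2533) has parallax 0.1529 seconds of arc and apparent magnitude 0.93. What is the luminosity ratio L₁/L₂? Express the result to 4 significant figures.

d₁ = 1/p₁ = 1/0.03765″ = 26.56 pc; d₂ = 1/p₂ = 1/0.1529″ = 6.5402 pc.
M₁ = m₁ − 5 log₁₀ d₁ + 5 = 3.63 − 7.1211 + 5 = 1.5089.
M₂ = 0.93 − 4.0780 + 5 = 1.8520.
L₁/L₂ = 10^(0.4(M₂ − M₁)) = 10^(0.4 × 0.3431) = 10^0.13724 = 1.3716.

L₁/L₂ = 1.372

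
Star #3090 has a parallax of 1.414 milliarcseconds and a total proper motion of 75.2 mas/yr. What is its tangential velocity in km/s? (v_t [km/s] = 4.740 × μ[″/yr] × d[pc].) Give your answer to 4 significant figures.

d = 1/p = 1/0.001414″ = 707.21 pc.
μ = 75.2 mas/yr = 0.0752 ″/yr.
v_t = 4.74 × μ × d = 4.74 × 0.0752 × 707.21 = 252.08 km/s.

252.1 km/s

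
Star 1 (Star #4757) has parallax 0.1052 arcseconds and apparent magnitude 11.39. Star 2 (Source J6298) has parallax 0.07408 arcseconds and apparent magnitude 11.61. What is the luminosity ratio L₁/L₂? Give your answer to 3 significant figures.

d₁ = 1/p₁ = 1/0.1052″ = 9.5057 pc; d₂ = 1/p₂ = 1/0.07408″ = 13.499 pc.
M₁ = m₁ − 5 log₁₀ d₁ + 5 = 11.39 − 4.8899 + 5 = 11.5001.
M₂ = 11.61 − 5.6515 + 5 = 10.9585.
L₁/L₂ = 10^(0.4(M₂ − M₁)) = 10^(0.4 × (-0.5416)) = 10^(-0.21664) = 0.60724.

L₁/L₂ = 0.607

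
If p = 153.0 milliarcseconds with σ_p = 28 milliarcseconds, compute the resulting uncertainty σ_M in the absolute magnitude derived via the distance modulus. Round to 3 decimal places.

σ_M = 0.397 mag

M = m − 5 log₁₀ d + 5 = m + 5 log₁₀ p + 5, so ∂M/∂p = 5/(p ln 10).
σ_M = (5/ln 10) · (σ_p/p) = 2.1715 × 28/153.0 = 2.1715 × 0.18301 = 0.39741.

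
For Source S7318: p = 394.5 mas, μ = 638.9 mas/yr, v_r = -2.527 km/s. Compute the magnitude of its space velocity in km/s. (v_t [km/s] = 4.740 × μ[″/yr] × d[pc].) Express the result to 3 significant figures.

8.08 km/s

d = 1/p = 1/0.3945″ = 2.5349 pc.
μ = 638.9 mas/yr = 0.6389 ″/yr.
v_t = 4.740 μ d = 4.740 × 0.6389 × 2.5349 = 7.6767 km/s.
v = √(v_r² + v_t²) = √((-2.527)² + 7.6767²) = √65.3175 = 8.0819 km/s.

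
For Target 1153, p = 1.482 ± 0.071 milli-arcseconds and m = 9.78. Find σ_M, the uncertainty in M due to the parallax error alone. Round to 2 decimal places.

M = m − 5 log₁₀ d + 5 = m + 5 log₁₀ p + 5, so ∂M/∂p = 5/(p ln 10).
σ_M = (5/ln 10) · (σ_p/p) = 2.1715 × 0.071/1.482 = 2.1715 × 0.047908 = 0.10403.

σ_M = 0.10 mag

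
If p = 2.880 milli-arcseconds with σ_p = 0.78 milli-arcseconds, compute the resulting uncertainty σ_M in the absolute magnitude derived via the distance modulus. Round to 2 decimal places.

σ_M = 0.59 mag

M = m − 5 log₁₀ d + 5 = m + 5 log₁₀ p + 5, so ∂M/∂p = 5/(p ln 10).
σ_M = (5/ln 10) · (σ_p/p) = 2.1715 × 0.78/2.880 = 2.1715 × 0.27083 = 0.58811.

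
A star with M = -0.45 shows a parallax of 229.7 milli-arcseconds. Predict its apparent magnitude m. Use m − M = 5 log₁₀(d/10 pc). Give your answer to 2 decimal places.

d = 1/p = 1/0.2297″ = 4.3535 pc.
m − M = 5 log₁₀ d − 5 = 5 log₁₀(4.3535) − 5 = 3.1942 − 5 = -1.8058.
m = M + (m − M) = -0.45 + (-1.8058) = -2.26.

m = -2.26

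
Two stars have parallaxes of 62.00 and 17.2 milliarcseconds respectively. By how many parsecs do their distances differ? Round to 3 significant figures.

d_A = 1/0.06200″ = 16.129 pc; d_B = 1/0.01720″ = 58.14 pc.
|d_B − d_A| = |58.14 − 16.129| = 42.011 pc.

42.0 pc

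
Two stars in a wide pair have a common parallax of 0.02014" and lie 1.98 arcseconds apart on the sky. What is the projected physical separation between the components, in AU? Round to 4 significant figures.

98.31 AU

d = 1/p = 1/0.02014″ = 49.652 pc.
At distance d (pc), an angle of θ arcsec spans θ·d AU: s = 1.98 × 49.652 = 98.311 AU.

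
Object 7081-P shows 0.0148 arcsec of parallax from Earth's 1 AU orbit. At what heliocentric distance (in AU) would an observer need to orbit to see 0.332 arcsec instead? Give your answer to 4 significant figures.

22.43 AU

Parallax scales linearly with baseline: p ∝ B, so B = p_target / p_Earth × 1 AU.
B = 0.332 / 0.0148 = 22.432 AU.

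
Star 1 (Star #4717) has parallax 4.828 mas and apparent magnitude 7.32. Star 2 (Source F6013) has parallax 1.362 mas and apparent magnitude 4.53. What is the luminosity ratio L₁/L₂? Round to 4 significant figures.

d₁ = 1/p₁ = 1/0.004828″ = 207.13 pc; d₂ = 1/p₂ = 1/0.001362″ = 734.21 pc.
M₁ = m₁ − 5 log₁₀ d₁ + 5 = 7.32 − 11.5812 + 5 = 0.7388.
M₂ = 4.53 − 14.3291 + 5 = -4.7991.
L₁/L₂ = 10^(0.4(M₂ − M₁)) = 10^(0.4 × (-5.5379)) = 10^(-2.21516) = 0.0060931.

L₁/L₂ = 0.006093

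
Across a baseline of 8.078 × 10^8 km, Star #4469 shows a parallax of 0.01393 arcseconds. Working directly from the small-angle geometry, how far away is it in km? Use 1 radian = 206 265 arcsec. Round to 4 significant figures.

θ = 0.01393″ = 0.01393/206265 = 6.7534 × 10^-8 rad.
d = B/θ = (8.078 × 10^8) / (6.7534 × 10^-8) = 1.1961 × 10^16 km.

1.196 × 10^16 km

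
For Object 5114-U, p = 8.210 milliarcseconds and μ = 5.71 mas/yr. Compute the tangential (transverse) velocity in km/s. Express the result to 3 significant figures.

3.30 km/s

d = 1/p = 1/0.008210″ = 121.8 pc.
μ = 5.71 mas/yr = 0.00571 ″/yr.
v_t = 4.74 × μ × d = 4.74 × 0.00571 × 121.8 = 3.2966 km/s.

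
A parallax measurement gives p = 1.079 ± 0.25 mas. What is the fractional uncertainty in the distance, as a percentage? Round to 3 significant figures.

23.2%

For d = 1/p, |σ_d/d| = |σ_p/p|.
σ_p/p = 0.25 / 1.079 = 0.2317 = 23.17%.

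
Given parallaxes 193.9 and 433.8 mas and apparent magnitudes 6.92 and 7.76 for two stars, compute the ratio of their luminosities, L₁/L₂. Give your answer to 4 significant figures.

d₁ = 1/p₁ = 1/0.1939″ = 5.1573 pc; d₂ = 1/p₂ = 1/0.4338″ = 2.3052 pc.
M₁ = m₁ − 5 log₁₀ d₁ + 5 = 6.92 − 3.5621 + 5 = 8.3579.
M₂ = 7.76 − 1.8135 + 5 = 10.9465.
L₁/L₂ = 10^(0.4(M₂ − M₁)) = 10^(0.4 × 2.5886) = 10^1.03544 = 10.85.

L₁/L₂ = 10.85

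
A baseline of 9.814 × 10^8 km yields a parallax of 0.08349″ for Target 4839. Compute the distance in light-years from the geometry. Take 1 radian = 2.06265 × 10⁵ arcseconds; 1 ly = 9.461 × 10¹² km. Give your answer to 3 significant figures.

256 ly

θ = 0.08349″ = 0.08349/206265 = 4.0477 × 10^-7 rad.
d = B/θ = (9.814 × 10^8) / (4.0477 × 10^-7) = 2.4246 × 10^15 km = (2.4246 × 10^15) / (9.461 × 10^12) ly = 256.27 ly.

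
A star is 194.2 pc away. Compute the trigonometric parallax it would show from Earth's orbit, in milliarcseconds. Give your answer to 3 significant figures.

5.15 mas

p = 1/d = 1/194.2 = 0.0051493 arcsec.
= 0.0051493 × 1000 = 5.1493 mas.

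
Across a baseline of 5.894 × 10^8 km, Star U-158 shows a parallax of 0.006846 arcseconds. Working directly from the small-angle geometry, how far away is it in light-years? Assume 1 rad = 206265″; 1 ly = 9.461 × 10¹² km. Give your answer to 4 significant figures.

θ = 0.006846″ = 0.006846/206265 = 3.3190 × 10^-8 rad.
d = B/θ = (5.894 × 10^8) / (3.3190 × 10^-8) = 1.7758 × 10^16 km = (1.7758 × 10^16) / (9.461 × 10^12) ly = 1877 ly.

1877 ly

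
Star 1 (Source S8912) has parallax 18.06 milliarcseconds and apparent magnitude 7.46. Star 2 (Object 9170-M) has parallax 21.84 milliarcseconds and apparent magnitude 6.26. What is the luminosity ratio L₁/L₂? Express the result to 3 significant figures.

d₁ = 1/p₁ = 1/0.01806″ = 55.371 pc; d₂ = 1/p₂ = 1/0.02184″ = 45.788 pc.
M₁ = m₁ − 5 log₁₀ d₁ + 5 = 7.46 − 8.7164 + 5 = 3.7436.
M₂ = 6.26 − 8.3038 + 5 = 2.9562.
L₁/L₂ = 10^(0.4(M₂ − M₁)) = 10^(0.4 × (-0.7874)) = 10^(-0.31496) = 0.48422.

L₁/L₂ = 0.484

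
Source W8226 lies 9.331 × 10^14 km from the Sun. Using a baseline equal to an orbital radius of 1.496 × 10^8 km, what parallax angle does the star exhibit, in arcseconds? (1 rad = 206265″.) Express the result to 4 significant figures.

0.03307 arcsec

θ ≈ B/d = (1.496 × 10^8) / (9.331 × 10^14) = 1.6033 × 10^-7 rad.
In arcseconds: 1.6033 × 10^-7 × 206265 = 0.03307″.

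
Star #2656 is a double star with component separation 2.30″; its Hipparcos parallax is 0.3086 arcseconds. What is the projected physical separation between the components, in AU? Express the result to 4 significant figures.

7.453 AU

d = 1/p = 1/0.3086″ = 3.2404 pc.
At distance d (pc), an angle of θ arcsec spans θ·d AU: s = 2.30 × 3.2404 = 7.4529 AU.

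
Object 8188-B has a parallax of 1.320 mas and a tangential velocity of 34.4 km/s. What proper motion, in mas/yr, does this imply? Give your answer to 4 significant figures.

d = 1/p = 1/0.001320″ = 757.58 pc.
μ = v_t / (4.74 d) = 34.4 / (4.74 × 757.58) = 34.4 / 3590.9 = 0.0095798 ″/yr = 9.5798 mas/yr.

9.580 mas/yr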